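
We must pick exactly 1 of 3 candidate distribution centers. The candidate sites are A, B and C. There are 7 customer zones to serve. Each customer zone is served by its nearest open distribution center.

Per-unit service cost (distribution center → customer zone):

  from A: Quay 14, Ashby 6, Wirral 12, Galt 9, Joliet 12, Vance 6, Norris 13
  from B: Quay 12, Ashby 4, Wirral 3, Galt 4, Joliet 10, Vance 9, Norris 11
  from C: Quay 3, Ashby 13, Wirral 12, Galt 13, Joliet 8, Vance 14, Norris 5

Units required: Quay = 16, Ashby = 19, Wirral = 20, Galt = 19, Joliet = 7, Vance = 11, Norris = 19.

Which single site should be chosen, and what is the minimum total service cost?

With exactly 1 open, each customer zone uses its cheapest among the chosen.
{B}: Quay→B 12·16=192, Ashby→B 4·19=76, Wirral→B 3·20=60, Galt→B 4·19=76, Joliet→B 10·7=70, Vance→B 9·11=99, Norris→B 11·19=209. Service cost 782.
{C}: service cost 1087
{A}: service cost 1146
Among all 3 size-1 choices, {B} is lowest.

Choose B only; total service cost 782.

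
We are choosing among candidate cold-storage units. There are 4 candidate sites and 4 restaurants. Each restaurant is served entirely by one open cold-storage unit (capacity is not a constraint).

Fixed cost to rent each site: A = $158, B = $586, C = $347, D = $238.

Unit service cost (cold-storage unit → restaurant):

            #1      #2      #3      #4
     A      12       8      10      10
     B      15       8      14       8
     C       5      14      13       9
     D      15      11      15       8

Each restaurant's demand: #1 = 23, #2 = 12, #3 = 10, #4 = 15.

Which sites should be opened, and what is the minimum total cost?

Open A only; minimum total cost 780.

For any fixed open set, each restaurant goes to its cheapest open site; total = fixed + service.
{A}: #1→A 12·23=276, #2→A 8·12=96, #3→A 10·10=100, #4→A 10·15=150. Service 622; fixed 158; total 780.
{C}: #1→C 5·23=115, #2→C 14·12=168, #3→C 13·10=130, #4→C 9·15=135. Service 548; fixed 347; total 895.
{A, C}: #1→C 5·23=115, #2→A 8·12=96, #3→A 10·10=100, #4→C 9·15=135. Service 446; fixed 505; total 951.
{A, B, C, D}: #1→C 5·23=115, #2→A 8·12=96, #3→A 10·10=100, #4→B 8·15=120. Service 431; fixed 1329; total 1760.
No other subset beats 780.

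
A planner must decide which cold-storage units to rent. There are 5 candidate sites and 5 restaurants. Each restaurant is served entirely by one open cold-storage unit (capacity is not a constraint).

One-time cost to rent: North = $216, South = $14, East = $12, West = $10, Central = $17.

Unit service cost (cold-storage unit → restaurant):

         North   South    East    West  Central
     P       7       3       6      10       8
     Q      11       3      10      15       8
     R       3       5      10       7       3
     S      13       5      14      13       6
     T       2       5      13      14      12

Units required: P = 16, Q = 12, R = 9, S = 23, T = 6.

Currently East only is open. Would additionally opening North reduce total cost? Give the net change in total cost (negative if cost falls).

No — net change +64 (cost rises by 64).

Current service cost with {East}: 706.
Adding North: each restaurant re-picks its cheapest; new service cost 554, saving 152.
Extra fixed cost: 216. Net change = 216 − 152 = 64.
(Totals: 718 → 782.)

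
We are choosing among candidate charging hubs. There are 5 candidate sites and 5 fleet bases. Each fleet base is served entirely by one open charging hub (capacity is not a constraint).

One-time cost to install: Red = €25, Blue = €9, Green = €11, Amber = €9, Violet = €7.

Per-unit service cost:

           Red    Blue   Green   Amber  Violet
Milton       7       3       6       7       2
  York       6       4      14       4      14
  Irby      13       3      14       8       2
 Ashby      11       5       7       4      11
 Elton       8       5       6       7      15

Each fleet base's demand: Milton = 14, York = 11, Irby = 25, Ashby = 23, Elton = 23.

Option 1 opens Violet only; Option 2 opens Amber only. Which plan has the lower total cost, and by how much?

Option 1: {Violet}: Milton→Violet 2·14=28, York→Violet 14·11=154, Irby→Violet 2·25=50, Ashby→Violet 11·23=253, Elton→Violet 15·23=345. Service 830; fixed 7; total 837.
Option 2: {Amber}: Milton→Amber 7·14=98, York→Amber 4·11=44, Irby→Amber 8·25=200, Ashby→Amber 4·23=92, Elton→Amber 7·23=161. Service 595; fixed 9; total 604.
Difference: |837 − 604| = 233.

Option 2 is cheaper by 233.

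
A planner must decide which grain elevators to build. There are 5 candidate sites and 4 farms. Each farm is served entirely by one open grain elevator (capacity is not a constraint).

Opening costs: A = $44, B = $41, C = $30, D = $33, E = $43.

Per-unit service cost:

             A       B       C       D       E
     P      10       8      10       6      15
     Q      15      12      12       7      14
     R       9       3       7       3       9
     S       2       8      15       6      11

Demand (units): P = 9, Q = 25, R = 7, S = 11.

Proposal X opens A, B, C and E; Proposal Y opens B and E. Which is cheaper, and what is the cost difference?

Proposal X: {A, B, C, E}: P→B 8·9=72, Q→B 12·25=300, R→B 3·7=21, S→A 2·11=22. Service 415; fixed 158; total 573.
Proposal Y: {B, E}: P→B 8·9=72, Q→B 12·25=300, R→B 3·7=21, S→B 8·11=88. Service 481; fixed 84; total 565.
Difference: |573 − 565| = 8.

Proposal Y is cheaper by 8.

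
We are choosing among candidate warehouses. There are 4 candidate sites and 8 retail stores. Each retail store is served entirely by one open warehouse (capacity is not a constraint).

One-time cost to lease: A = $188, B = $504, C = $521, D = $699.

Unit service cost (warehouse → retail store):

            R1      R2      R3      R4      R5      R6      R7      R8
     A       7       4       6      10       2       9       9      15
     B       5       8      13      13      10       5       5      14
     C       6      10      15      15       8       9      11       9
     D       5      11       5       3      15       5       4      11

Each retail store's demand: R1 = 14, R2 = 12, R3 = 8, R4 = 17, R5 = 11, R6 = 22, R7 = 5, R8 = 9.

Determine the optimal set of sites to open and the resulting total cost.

Open A only; minimum total cost 952.

For any fixed open set, each retail store goes to its cheapest open site; total = fixed + service.
{A}: R1→A 7·14=98, R2→A 4·12=48, R3→A 6·8=48, R4→A 10·17=170, R5→A 2·11=22, R6→A 9·22=198, R7→A 9·5=45, R8→A 15·9=135. Service 764; fixed 188; total 952.
{A, B}: service 619 + fixed 692 = 1311
{A, D}: service 460 + fixed 887 = 1347
{A, B, C, D}: R1→B 5·14=70, R2→A 4·12=48, R3→D 5·8=40, R4→D 3·17=51, R5→A 2·11=22, R6→B 5·22=110, R7→D 4·5=20, R8→C 9·9=81. Service 442; fixed 1912; total 2354.
No other subset beats 952.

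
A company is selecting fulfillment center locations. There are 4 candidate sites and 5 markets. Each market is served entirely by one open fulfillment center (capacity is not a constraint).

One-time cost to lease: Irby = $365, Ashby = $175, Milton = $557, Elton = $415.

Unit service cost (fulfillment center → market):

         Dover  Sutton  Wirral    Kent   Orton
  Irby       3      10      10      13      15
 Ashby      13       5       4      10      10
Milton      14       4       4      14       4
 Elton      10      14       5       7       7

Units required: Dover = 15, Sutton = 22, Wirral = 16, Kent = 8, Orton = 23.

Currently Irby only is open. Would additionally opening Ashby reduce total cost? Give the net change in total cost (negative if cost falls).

Yes — net change −170 (cost falls by 170).

Current service cost with {Irby}: 874.
Adding Ashby: each market re-picks its cheapest; new service cost 529, saving 345.
Extra fixed cost: 175. Net change = 175 − 345 = -170.
(Totals: 1239 → 1069.)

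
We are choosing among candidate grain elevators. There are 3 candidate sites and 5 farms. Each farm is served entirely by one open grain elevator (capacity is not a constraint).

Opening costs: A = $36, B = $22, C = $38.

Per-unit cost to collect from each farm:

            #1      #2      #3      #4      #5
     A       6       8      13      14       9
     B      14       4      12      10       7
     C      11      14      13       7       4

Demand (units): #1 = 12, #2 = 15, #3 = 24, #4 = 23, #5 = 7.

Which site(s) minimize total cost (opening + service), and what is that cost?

Open A, B and C; minimum total cost 705.

For any fixed open set, each farm goes to its cheapest open site; total = fixed + service.
{A, B, C}: #1→A 6·12=72, #2→B 4·15=60, #3→B 12·24=288, #4→C 7·23=161, #5→C 4·7=28. Service 609; fixed 96; total 705.
{B, C}: service 669 + fixed 60 = 729
{A, B}: service 699 + fixed 58 = 757
{B}: service 795 + fixed 22 = 817
(All 7 nonempty subsets were checked; A, B and C is lowest.)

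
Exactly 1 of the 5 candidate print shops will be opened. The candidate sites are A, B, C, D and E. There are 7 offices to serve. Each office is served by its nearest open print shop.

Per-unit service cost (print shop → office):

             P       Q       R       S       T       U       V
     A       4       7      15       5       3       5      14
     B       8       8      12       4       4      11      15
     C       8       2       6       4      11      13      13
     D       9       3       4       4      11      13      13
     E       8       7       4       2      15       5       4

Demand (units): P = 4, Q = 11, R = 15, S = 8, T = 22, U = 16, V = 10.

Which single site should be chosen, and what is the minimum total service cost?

Choose E only; total service cost 635.

With exactly 1 open, each office uses its cheapest among the chosen.
{E}: P→E 8·4=32, Q→E 7·11=77, R→E 4·15=60, S→E 2·8=16, T→E 15·22=330, U→E 5·16=80, V→E 4·10=40. Service cost 635.
{A}: service cost 644
{D}: service cost 741
Among all 5 size-1 choices, {E} is lowest.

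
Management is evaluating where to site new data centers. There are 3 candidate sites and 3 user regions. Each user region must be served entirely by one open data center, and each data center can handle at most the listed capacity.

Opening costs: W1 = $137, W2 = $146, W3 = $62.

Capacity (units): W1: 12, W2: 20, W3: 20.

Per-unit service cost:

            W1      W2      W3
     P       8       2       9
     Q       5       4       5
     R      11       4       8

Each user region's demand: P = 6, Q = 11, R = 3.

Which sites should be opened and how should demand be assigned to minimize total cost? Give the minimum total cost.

Minimum total cost: 195

Open {W3}: P→W3 9·6=54, Q→W3 5·11=55, R→W3 8·3=24.
Loads: W3 carries 20/20. Service 133; fixed 62; total 195.
Next best feasible plan costs 214.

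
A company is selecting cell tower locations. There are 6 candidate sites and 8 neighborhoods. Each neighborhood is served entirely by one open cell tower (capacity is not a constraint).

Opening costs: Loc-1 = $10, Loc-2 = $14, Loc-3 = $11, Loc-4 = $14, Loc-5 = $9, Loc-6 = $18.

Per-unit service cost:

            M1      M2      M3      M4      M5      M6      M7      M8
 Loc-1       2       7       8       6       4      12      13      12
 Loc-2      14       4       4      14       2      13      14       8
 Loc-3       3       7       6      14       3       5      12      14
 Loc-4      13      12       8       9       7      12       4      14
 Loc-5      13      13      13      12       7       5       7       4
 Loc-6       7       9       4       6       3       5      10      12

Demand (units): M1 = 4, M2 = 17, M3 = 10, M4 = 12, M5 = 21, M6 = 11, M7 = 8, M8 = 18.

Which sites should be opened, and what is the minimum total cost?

For any fixed open set, each neighborhood goes to its cheapest open site; total = fixed + service.
{Loc-1, Loc-2, Loc-4, Loc-5}: M1→Loc-1 2·4=8, M2→Loc-2 4·17=68, M3→Loc-2 4·10=40, M4→Loc-1 6·12=72, M5→Loc-2 2·21=42, M6→Loc-5 5·11=55, M7→Loc-4 4·8=32, M8→Loc-5 4·18=72. Service 389; fixed 47; total 436.
{Loc-1, Loc-2, Loc-5}: service 413 + fixed 33 = 446
{Loc-1, Loc-2, Loc-3, Loc-4, Loc-5}: M1→Loc-1 2·4=8, M2→Loc-2 4·17=68, M3→Loc-2 4·10=40, M4→Loc-1 6·12=72, M5→Loc-2 2·21=42, M6→Loc-3 5·11=55, M7→Loc-4 4·8=32, M8→Loc-5 4·18=72. Service 389; fixed 58; total 447.
{Loc-1, Loc-2, Loc-3, Loc-4, Loc-5, Loc-6}: M1→Loc-1 2·4=8, M2→Loc-2 4·17=68, M3→Loc-2 4·10=40, M4→Loc-1 6·12=72, M5→Loc-2 2·21=42, M6→Loc-3 5·11=55, M7→Loc-4 4·8=32, M8→Loc-5 4·18=72. Service 389; fixed 76; total 465.
No other subset beats 436.

Open Loc-1, Loc-2, Loc-4 and Loc-5; minimum total cost 436.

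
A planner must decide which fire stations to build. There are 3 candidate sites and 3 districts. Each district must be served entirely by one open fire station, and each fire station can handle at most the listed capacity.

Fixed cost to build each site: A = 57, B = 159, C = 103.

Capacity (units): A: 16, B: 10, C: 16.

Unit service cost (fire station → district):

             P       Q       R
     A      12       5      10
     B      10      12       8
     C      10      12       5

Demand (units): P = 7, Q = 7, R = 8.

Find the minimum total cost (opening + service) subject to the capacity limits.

Minimum total cost: 305

Open {A, C}: P→C 10·7=70, Q→A 5·7=35, R→C 5·8=40.
Loads: A carries 7/16, C carries 15/16. Service 145; fixed 160; total 305.
Next best feasible plan costs 319.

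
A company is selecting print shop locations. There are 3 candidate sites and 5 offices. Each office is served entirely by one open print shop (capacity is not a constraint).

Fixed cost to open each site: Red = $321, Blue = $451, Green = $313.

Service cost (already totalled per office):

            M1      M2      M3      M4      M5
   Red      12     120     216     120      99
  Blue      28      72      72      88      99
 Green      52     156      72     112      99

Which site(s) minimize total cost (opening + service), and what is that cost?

Open Green only; minimum total cost 804.

For any fixed open set, each office goes to its cheapest open site; total = fixed + service.
{Green}: M1→Green 52, M2→Green 156, M3→Green 72, M4→Green 112, M5→Green 99. Service 491; fixed 313; total 804.
{Blue}: service 359 + fixed 451 = 810
{Red}: service 567 + fixed 321 = 888
{Red, Blue, Green}: service 343 + fixed 1085 = 1428
No other subset beats 804.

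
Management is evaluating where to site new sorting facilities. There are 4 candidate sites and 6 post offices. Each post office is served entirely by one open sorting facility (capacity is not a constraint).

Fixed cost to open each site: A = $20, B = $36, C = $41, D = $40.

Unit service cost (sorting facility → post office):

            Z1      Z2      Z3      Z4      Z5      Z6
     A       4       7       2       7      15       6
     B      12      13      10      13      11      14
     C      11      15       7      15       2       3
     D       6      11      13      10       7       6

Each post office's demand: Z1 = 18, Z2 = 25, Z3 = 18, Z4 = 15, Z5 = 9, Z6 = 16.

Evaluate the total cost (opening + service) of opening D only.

Total cost: 966

Each post office is assigned to its cheapest site among the open ones.
{D}: Z1→D 6·18=108, Z2→D 11·25=275, Z3→D 13·18=234, Z4→D 10·15=150, Z5→D 7·9=63, Z6→D 6·16=96. Service 926; fixed 40; total 966.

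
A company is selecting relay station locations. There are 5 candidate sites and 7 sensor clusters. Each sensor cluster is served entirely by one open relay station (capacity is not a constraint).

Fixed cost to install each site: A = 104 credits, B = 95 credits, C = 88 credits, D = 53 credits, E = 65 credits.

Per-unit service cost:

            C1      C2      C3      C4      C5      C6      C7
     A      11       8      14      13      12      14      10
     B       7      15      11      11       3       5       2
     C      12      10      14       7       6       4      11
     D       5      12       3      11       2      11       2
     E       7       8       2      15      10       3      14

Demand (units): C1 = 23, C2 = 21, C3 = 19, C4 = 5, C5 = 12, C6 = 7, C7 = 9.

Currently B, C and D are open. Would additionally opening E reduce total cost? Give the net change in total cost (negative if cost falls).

Yes — net change −3 (cost falls by 3).

Current service cost with {B, C, D}: 487.
Adding E: each sensor cluster re-picks its cheapest; new service cost 419, saving 68.
Extra fixed cost: 65. Net change = 65 − 68 = -3.
(Totals: 723 → 720.)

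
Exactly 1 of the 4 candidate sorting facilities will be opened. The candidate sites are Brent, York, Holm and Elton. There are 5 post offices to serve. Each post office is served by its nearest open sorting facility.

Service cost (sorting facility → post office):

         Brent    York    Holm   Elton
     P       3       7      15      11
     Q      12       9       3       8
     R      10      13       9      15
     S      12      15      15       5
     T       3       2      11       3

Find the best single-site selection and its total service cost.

Choose Brent only; total service cost 40.

With exactly 1 open, each post office uses its cheapest among the chosen.
{Brent}: P→Brent 3, Q→Brent 12, R→Brent 10, S→Brent 12, T→Brent 3. Service cost 40.
{Elton}: service cost 42
{York}: service cost 46
Among all 4 size-1 choices, {Brent} is lowest.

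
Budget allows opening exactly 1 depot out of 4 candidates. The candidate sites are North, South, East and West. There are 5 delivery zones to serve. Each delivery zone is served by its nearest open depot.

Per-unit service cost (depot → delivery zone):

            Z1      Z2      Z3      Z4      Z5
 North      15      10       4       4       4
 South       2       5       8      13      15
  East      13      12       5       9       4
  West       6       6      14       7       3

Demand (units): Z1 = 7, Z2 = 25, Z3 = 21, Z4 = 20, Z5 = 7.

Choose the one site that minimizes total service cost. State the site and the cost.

Choose North only; total service cost 547.

With exactly 1 open, each delivery zone uses its cheapest among the chosen.
{North}: Z1→North 15·7=105, Z2→North 10·25=250, Z3→North 4·21=84, Z4→North 4·20=80, Z5→North 4·7=28. Service cost 547.
{West}: service cost 647
{South}: service cost 672
Among all 4 size-1 choices, {North} is lowest.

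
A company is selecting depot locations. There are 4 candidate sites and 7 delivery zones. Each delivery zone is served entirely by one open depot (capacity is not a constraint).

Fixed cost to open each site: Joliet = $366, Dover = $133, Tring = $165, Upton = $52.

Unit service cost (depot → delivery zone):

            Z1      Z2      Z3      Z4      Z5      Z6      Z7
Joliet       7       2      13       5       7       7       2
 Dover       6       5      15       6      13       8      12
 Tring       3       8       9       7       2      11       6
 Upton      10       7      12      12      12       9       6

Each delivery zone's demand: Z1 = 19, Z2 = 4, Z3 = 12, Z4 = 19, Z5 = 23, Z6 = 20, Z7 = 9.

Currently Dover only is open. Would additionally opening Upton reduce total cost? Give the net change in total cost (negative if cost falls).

Current service cost with {Dover}: 995.
Adding Upton: each delivery zone re-picks its cheapest; new service cost 882, saving 113.
Extra fixed cost: 52. Net change = 52 − 113 = -61.
(Totals: 1128 → 1067.)

Yes — net change −61 (cost falls by 61).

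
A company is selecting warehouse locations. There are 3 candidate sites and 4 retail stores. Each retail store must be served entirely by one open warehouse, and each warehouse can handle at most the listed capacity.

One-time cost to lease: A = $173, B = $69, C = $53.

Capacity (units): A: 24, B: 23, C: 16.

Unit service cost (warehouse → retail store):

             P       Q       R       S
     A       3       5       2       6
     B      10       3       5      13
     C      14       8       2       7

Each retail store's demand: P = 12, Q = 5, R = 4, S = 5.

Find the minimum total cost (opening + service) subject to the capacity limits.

Minimum total cost: 300

Open {B, C}: P→B 10·12=120, Q→B 3·5=15, R→C 2·4=8, S→C 7·5=35.
Loads: B carries 17/23, C carries 9/16. Service 178; fixed 122; total 300.
Next best feasible plan costs 312.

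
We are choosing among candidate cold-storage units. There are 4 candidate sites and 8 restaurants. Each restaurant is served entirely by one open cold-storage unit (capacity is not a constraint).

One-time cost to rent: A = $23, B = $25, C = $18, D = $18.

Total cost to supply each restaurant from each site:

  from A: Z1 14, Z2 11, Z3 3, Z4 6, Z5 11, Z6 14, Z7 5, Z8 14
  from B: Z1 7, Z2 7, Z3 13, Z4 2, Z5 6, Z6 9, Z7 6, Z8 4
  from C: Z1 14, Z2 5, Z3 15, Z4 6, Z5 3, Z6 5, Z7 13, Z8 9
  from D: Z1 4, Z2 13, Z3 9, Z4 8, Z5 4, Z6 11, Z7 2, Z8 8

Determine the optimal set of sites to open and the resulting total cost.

For any fixed open set, each restaurant goes to its cheapest open site; total = fixed + service.
{D}: Z1→D 4, Z2→D 13, Z3→D 9, Z4→D 8, Z5→D 4, Z6→D 11, Z7→D 2, Z8→D 8. Service 59; fixed 18; total 77.
{C, D}: service 42 + fixed 36 = 78
{B}: Z1→B 7, Z2→B 7, Z3→B 13, Z4→B 2, Z5→B 6, Z6→B 9, Z7→B 6, Z8→B 4. Service 54; fixed 25; total 79.
{A, B, C, D}: service 28 + fixed 84 = 112
No other subset beats 77.

Open D only; minimum total cost 77.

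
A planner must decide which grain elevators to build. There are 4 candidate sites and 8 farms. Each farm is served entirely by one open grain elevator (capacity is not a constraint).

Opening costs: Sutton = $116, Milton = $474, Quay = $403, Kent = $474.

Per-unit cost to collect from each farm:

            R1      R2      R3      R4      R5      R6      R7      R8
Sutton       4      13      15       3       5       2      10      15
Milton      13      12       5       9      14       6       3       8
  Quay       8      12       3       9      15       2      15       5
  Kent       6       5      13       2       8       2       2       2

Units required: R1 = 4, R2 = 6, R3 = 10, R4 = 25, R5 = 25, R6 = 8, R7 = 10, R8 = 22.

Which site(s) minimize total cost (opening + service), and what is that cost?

For any fixed open set, each farm goes to its cheapest open site; total = fixed + service.
{Kent}: R1→Kent 6·4=24, R2→Kent 5·6=30, R3→Kent 13·10=130, R4→Kent 2·25=50, R5→Kent 8·25=200, R6→Kent 2·8=16, R7→Kent 2·10=20, R8→Kent 2·22=44. Service 514; fixed 474; total 988.
{Sutton}: service 890 + fixed 116 = 1006
{Sutton, Kent}: service 431 + fixed 590 = 1021
{Sutton, Milton, Quay, Kent}: R1→Sutton 4·4=16, R2→Kent 5·6=30, R3→Quay 3·10=30, R4→Kent 2·25=50, R5→Sutton 5·25=125, R6→Sutton 2·8=16, R7→Kent 2·10=20, R8→Kent 2·22=44. Service 331; fixed 1467; total 1798.
No other subset beats 988.

Open Kent only; minimum total cost 988.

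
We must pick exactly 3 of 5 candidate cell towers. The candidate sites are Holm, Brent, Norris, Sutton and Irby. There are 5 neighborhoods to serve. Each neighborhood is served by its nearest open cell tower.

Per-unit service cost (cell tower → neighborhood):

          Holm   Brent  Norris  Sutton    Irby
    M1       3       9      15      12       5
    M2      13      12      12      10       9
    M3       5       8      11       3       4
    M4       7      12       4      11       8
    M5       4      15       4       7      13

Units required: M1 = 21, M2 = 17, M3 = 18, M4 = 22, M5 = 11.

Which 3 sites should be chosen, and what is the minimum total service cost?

With exactly 3 open, each neighborhood uses its cheapest among the chosen.
{Holm, Norris, Sutton}: M1→Holm 3·21=63, M2→Sutton 10·17=170, M3→Sutton 3·18=54, M4→Norris 4·22=88, M5→Holm 4·11=44. Service cost 419.
{Holm, Norris, Irby}: service cost 420
{Norris, Sutton, Irby}: service cost 444
Among all 10 size-3 choices, {Holm, Norris, Sutton} is lowest.

Choose Holm, Norris and Sutton; total service cost 419.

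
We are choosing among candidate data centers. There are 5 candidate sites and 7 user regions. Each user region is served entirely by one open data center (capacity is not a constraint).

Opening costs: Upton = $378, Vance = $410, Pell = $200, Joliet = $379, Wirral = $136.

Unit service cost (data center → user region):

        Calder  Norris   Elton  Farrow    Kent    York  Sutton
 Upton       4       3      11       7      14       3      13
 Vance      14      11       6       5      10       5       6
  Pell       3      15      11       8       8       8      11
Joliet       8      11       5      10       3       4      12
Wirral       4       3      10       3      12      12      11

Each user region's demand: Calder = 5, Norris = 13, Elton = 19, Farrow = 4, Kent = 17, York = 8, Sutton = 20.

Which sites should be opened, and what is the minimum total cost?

For any fixed open set, each user region goes to its cheapest open site; total = fixed + service.
{Wirral}: Calder→Wirral 4·5=20, Norris→Wirral 3·13=39, Elton→Wirral 10·19=190, Farrow→Wirral 3·4=12, Kent→Wirral 12·17=204, York→Wirral 12·8=96, Sutton→Wirral 11·20=220. Service 781; fixed 136; total 917.
{Joliet, Wirral}: service 469 + fixed 515 = 984
{Pell, Wirral}: service 676 + fixed 336 = 1012
{Upton, Vance, Pell, Joliet, Wirral}: Calder→Pell 3·5=15, Norris→Upton 3·13=39, Elton→Joliet 5·19=95, Farrow→Wirral 3·4=12, Kent→Joliet 3·17=51, York→Upton 3·8=24, Sutton→Vance 6·20=120. Service 356; fixed 1503; total 1859.
No other subset beats 917.

Open Wirral only; minimum total cost 917.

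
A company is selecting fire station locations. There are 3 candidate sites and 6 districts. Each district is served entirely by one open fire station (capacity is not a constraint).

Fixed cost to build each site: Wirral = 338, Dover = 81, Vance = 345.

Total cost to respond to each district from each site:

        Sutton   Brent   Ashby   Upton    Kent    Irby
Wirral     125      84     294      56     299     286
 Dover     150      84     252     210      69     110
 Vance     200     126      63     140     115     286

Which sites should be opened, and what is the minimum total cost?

For any fixed open set, each district goes to its cheapest open site; total = fixed + service.
{Dover}: Sutton→Dover 150, Brent→Dover 84, Ashby→Dover 252, Upton→Dover 210, Kent→Dover 69, Irby→Dover 110. Service 875; fixed 81; total 956.
{Dover, Vance}: service 616 + fixed 426 = 1042
{Wirral, Dover}: Sutton→Wirral 125, Brent→Wirral 84, Ashby→Dover 252, Upton→Wirral 56, Kent→Dover 69, Irby→Dover 110. Service 696; fixed 419; total 1115.
{Wirral, Dover, Vance}: service 507 + fixed 764 = 1271
(All 7 nonempty subsets were checked; Dover only is lowest.)

Open Dover only; minimum total cost 956.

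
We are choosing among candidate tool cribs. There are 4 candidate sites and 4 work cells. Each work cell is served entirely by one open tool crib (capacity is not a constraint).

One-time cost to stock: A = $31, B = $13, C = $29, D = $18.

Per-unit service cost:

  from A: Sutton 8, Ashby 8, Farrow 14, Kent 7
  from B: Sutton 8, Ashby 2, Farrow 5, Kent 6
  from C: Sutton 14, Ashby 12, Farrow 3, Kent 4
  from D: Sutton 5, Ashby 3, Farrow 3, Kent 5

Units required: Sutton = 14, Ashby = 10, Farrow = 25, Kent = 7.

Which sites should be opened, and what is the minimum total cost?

For any fixed open set, each work cell goes to its cheapest open site; total = fixed + service.
{D}: Sutton→D 5·14=70, Ashby→D 3·10=30, Farrow→D 3·25=75, Kent→D 5·7=35. Service 210; fixed 18; total 228.
{B, D}: service 200 + fixed 31 = 231
{C, D}: Sutton→D 5·14=70, Ashby→D 3·10=30, Farrow→C 3·25=75, Kent→C 4·7=28. Service 203; fixed 47; total 250.
{A, B, C, D}: Sutton→D 5·14=70, Ashby→B 2·10=20, Farrow→C 3·25=75, Kent→C 4·7=28. Service 193; fixed 91; total 284.
No other subset beats 228.

Open D only; minimum total cost 228.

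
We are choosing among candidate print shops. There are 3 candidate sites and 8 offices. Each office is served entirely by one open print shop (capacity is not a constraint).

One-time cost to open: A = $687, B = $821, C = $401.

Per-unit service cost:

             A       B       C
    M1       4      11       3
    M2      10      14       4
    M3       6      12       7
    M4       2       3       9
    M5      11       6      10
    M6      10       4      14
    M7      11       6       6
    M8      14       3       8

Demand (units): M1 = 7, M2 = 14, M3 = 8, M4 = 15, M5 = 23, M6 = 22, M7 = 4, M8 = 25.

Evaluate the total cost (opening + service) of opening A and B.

Total cost: 2079

Each office is assigned to its cheapest site among the open ones.
{A, B}: M1→A 4·7=28, M2→A 10·14=140, M3→A 6·8=48, M4→A 2·15=30, M5→B 6·23=138, M6→B 4·22=88, M7→B 6·4=24, M8→B 3·25=75. Service 571; fixed 1508; total 2079.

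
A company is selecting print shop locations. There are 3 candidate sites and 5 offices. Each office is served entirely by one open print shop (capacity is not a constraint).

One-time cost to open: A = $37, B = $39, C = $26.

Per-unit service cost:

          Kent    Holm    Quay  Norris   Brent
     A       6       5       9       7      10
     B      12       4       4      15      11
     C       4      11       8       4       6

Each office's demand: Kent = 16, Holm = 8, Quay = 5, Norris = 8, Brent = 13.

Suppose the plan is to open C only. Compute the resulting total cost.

Each office is assigned to its cheapest site among the open ones.
{C}: Kent→C 4·16=64, Holm→C 11·8=88, Quay→C 8·5=40, Norris→C 4·8=32, Brent→C 6·13=78. Service 302; fixed 26; total 328.

Total cost: 328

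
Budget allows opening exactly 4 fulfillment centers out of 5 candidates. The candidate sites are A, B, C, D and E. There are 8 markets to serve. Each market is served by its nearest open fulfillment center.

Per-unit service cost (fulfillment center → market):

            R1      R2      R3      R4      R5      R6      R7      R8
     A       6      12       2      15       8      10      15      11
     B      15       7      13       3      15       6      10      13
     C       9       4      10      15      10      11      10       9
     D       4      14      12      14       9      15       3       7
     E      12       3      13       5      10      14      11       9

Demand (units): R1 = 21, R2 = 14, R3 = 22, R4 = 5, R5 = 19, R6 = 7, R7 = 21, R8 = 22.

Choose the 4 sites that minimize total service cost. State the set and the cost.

With exactly 4 open, each market uses its cheapest among the chosen.
{A, B, D, E}: R1→D 4·21=84, R2→E 3·14=42, R3→A 2·22=44, R4→B 3·5=15, R5→A 8·19=152, R6→B 6·7=42, R7→D 3·21=63, R8→D 7·22=154. Service cost 596.
{A, B, C, D}: service cost 610
{A, C, D, E}: service cost 634
Among all 5 size-4 choices, {A, B, D, E} is lowest.

Choose A, B, D and E; total service cost 596.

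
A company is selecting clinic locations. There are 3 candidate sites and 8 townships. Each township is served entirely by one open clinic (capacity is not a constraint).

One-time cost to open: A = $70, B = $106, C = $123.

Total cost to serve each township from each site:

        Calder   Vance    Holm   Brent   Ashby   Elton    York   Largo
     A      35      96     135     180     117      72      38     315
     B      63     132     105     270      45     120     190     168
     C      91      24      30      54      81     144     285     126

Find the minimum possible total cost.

Minimum total cost: 653

For any fixed open set, each township goes to its cheapest open site; total = fixed + service.
{A, C}: Calder→A 35, Vance→C 24, Holm→C 30, Brent→C 54, Ashby→C 81, Elton→A 72, York→A 38, Largo→C 126. Service 460; fixed 193; total 653.
{A, B, C}: service 424 + fixed 299 = 723
{B, C}: service 652 + fixed 229 = 881
{A}: Calder→A 35, Vance→A 96, Holm→A 135, Brent→A 180, Ashby→A 117, Elton→A 72, York→A 38, Largo→A 315. Service 988; fixed 70; total 1058.
No other subset beats 653.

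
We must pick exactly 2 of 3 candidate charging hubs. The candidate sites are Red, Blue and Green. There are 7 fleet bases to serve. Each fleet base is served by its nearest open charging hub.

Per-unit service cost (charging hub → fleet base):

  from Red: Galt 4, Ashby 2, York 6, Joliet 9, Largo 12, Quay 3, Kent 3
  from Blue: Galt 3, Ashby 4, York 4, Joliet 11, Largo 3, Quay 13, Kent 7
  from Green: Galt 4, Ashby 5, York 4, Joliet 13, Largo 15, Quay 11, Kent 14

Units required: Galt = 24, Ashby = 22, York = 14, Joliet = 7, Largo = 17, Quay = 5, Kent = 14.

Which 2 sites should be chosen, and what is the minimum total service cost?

Choose Red and Blue; total service cost 343.

With exactly 2 open, each fleet base uses its cheapest among the chosen.
{Red, Blue}: Galt→Blue 3·24=72, Ashby→Red 2·22=44, York→Blue 4·14=56, Joliet→Red 9·7=63, Largo→Blue 3·17=51, Quay→Red 3·5=15, Kent→Red 3·14=42. Service cost 343.
{Blue, Green}: service cost 497
{Red, Green}: service cost 520
Among all 3 size-2 choices, {Red, Blue} is lowest.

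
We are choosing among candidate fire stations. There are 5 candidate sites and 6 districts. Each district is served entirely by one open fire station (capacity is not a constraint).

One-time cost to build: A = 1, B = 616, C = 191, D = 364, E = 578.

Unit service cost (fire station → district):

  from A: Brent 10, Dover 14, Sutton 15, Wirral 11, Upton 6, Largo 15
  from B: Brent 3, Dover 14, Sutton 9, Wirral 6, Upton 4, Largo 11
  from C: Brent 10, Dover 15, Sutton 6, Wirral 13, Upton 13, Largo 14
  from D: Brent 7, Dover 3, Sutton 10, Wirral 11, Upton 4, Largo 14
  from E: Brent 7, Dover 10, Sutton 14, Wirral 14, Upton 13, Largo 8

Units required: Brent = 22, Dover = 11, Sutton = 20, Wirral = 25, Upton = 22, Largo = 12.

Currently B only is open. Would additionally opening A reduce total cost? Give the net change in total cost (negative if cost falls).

No — net change +1 (cost rises by 1).

Current service cost with {B}: 770.
Adding A: each district re-picks its cheapest; new service cost 770, saving 0.
Extra fixed cost: 1. Net change = 1 − 0 = 1.
(Totals: 1386 → 1387.)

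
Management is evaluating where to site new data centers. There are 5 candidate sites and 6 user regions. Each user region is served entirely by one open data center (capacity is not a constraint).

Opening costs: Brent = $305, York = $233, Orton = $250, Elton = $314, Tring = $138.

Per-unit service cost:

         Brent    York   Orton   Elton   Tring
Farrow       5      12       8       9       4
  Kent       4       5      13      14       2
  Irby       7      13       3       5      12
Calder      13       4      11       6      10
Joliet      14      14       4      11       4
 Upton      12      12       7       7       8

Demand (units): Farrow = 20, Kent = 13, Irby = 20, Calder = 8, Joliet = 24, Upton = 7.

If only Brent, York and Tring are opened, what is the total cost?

Each user region is assigned to its cheapest site among the open ones.
{Brent, York, Tring}: Farrow→Tring 4·20=80, Kent→Tring 2·13=26, Irby→Brent 7·20=140, Calder→York 4·8=32, Joliet→Tring 4·24=96, Upton→Tring 8·7=56. Service 430; fixed 676; total 1106.

Total cost: 1106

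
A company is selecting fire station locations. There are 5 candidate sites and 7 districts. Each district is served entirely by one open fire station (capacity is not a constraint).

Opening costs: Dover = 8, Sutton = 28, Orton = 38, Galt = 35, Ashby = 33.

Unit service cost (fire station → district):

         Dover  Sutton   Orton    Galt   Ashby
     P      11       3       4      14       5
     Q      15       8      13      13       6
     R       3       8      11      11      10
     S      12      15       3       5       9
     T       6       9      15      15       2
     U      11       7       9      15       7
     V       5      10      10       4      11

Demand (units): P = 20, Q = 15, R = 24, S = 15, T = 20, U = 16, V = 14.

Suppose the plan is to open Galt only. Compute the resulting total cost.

Total cost: 1445

Each district is assigned to its cheapest site among the open ones.
{Galt}: P→Galt 14·20=280, Q→Galt 13·15=195, R→Galt 11·24=264, S→Galt 5·15=75, T→Galt 15·20=300, U→Galt 15·16=240, V→Galt 4·14=56. Service 1410; fixed 35; total 1445.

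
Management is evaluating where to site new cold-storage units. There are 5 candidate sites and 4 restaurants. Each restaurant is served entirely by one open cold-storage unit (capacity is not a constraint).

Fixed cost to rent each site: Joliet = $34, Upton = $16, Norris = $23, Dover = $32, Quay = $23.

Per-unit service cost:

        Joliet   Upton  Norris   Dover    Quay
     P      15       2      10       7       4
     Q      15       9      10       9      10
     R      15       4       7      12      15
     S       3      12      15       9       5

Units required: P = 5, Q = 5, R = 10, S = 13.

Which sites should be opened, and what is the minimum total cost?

For any fixed open set, each restaurant goes to its cheapest open site; total = fixed + service.
{Joliet, Upton}: P→Upton 2·5=10, Q→Upton 9·5=45, R→Upton 4·10=40, S→Joliet 3·13=39. Service 134; fixed 50; total 184.
{Upton, Quay}: service 160 + fixed 39 = 199
{Joliet, Upton, Norris}: service 134 + fixed 73 = 207
{Joliet, Upton, Norris, Dover, Quay}: P→Upton 2·5=10, Q→Upton 9·5=45, R→Upton 4·10=40, S→Joliet 3·13=39. Service 134; fixed 128; total 262.
No other subset beats 184.

Open Joliet and Upton; minimum total cost 184.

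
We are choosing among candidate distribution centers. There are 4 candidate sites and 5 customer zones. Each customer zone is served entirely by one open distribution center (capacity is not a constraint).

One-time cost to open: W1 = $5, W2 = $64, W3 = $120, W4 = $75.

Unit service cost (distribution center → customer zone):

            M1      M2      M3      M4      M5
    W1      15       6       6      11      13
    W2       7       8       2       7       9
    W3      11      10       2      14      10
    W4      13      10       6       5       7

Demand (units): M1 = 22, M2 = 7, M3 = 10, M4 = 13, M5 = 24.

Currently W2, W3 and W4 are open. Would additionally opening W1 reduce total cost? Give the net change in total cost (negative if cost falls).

Current service cost with {W2, W3, W4}: 463.
Adding W1: each customer zone re-picks its cheapest; new service cost 449, saving 14.
Extra fixed cost: 5. Net change = 5 − 14 = -9.
(Totals: 722 → 713.)

Yes — net change −9 (cost falls by 9).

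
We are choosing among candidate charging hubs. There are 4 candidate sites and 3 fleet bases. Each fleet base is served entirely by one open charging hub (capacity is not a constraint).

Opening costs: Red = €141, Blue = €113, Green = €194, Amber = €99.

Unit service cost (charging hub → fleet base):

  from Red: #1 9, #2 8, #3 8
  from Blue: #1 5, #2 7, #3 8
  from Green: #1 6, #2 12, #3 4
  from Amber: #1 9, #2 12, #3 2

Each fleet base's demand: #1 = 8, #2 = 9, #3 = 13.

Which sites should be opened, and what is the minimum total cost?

For any fixed open set, each fleet base goes to its cheapest open site; total = fixed + service.
{Amber}: #1→Amber 9·8=72, #2→Amber 12·9=108, #3→Amber 2·13=26. Service 206; fixed 99; total 305.
{Blue}: service 207 + fixed 113 = 320
{Blue, Amber}: service 129 + fixed 212 = 341
{Red, Blue, Green, Amber}: service 129 + fixed 547 = 676
No other subset beats 305.

Open Amber only; minimum total cost 305.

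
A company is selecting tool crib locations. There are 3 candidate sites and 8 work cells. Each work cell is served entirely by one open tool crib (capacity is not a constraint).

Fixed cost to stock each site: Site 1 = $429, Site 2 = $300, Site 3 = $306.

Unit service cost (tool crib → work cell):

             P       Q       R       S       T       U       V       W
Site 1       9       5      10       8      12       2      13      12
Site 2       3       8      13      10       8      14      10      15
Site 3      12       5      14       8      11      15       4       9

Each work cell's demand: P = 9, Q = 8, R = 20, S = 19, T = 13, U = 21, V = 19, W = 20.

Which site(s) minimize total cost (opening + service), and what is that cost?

For any fixed open set, each work cell goes to its cheapest open site; total = fixed + service.
{Site 1}: P→Site 1 9·9=81, Q→Site 1 5·8=40, R→Site 1 10·20=200, S→Site 1 8·19=152, T→Site 1 12·13=156, U→Site 1 2·21=42, V→Site 1 13·19=247, W→Site 1 12·20=240. Service 1158; fixed 429; total 1587.
{Site 3}: service 1294 + fixed 306 = 1600
{Site 1, Site 3}: service 914 + fixed 735 = 1649
{Site 1, Site 2, Site 3}: service 821 + fixed 1035 = 1856
(All 7 nonempty subsets were checked; Site 1 only is lowest.)

Open Site 1 only; minimum total cost 1587.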